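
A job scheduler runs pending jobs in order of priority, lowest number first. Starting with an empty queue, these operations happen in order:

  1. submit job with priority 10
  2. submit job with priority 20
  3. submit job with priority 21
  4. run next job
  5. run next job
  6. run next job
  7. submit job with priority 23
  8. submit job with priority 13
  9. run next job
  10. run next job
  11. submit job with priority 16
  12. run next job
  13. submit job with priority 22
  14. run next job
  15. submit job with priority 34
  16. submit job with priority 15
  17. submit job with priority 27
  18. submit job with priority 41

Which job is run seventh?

22

insert 10 → {10}
insert 20 → {10, 20}
insert 21 → {10, 20, 21}
run next job → 10; now {20, 21}
run next job → 20; now {21}
run next job → 21; now {}
insert 23 → {23}
insert 13 → {13, 23}
run next job → 13; now {23}
run next job → 23; now {}
insert 16 → {16}
run next job → 16; now {}
insert 22 → {22}
run next job → 22; now {}
insert 34 → {34}
insert 15 → {15, 34}
insert 27 → {15, 27, 34}
insert 41 → {15, 27, 34, 41}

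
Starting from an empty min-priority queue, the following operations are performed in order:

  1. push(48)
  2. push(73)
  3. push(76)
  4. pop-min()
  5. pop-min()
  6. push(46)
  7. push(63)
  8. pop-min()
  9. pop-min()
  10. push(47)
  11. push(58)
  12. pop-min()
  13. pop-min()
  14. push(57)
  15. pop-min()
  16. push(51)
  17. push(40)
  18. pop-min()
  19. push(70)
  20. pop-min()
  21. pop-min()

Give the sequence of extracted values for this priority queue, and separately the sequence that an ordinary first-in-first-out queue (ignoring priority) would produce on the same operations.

insert 48 → {48}
insert 73 → {48, 73}
insert 76 → {48, 73, 76}
pop-min → 48; now {73, 76}
pop-min → 73; now {76}
insert 46 → {46, 76}
insert 63 → {46, 63, 76}
pop-min → 46; now {63, 76}
pop-min → 63; now {76}
insert 47 → {47, 76}
insert 58 → {47, 58, 76}
pop-min → 47; now {58, 76}
pop-min → 58; now {76}
insert 57 → {57, 76}
pop-min → 57; now {76}
insert 51 → {51, 76}
insert 40 → {40, 51, 76}
pop-min → 40; now {51, 76}
insert 70 → {51, 70, 76}
pop-min → 51; now {70, 76}
pop-min → 70; now {76}

priority queue: 48, 73, 46, 63, 47, 58, 57, 40, 51, 70; FIFO queue: 48 → 73 → 76 → 46 → 63 → 47 → 58 → 57 → 51 → 40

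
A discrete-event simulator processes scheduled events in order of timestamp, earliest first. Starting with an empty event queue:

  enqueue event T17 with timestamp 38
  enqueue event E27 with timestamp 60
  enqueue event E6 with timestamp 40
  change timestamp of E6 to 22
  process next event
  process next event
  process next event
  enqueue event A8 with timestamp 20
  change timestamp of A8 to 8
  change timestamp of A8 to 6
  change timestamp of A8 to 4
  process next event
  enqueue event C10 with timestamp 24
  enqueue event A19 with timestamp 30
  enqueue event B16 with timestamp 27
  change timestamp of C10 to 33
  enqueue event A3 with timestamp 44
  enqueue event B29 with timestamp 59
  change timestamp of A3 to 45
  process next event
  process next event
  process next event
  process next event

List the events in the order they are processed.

[E6, T17, E27, A8, B16, A19, C10, A3]

add T17 (timestamp 38) → {T17:38}
add E27 (timestamp 60) → {T17:38, E27:60}
add E6 (timestamp 40) → {T17:38, E6:40, E27:60}
update E6 to timestamp 22 → {E6:22, T17:38, E27:60}
process next event → E6; now {T17:38, E27:60}
process next event → T17; now {E27:60}
process next event → E27; now {}
add A8 (timestamp 20) → {A8:20}
update A8 to timestamp 8 → {A8:8}
update A8 to timestamp 6 → {A8:6}
update A8 to timestamp 4 → {A8:4}
process next event → A8; now {}
add C10 (timestamp 24) → {C10:24}
add A19 (timestamp 30) → {C10:24, A19:30}
add B16 (timestamp 27) → {C10:24, B16:27, A19:30}
update C10 to timestamp 33 → {B16:27, A19:30, C10:33}
add A3 (timestamp 44) → {B16:27, A19:30, C10:33, A3:44}
add B29 (timestamp 59) → {B16:27, A19:30, C10:33, A3:44, B29:59}
update A3 to timestamp 45 → {B16:27, A19:30, C10:33, A3:45, B29:59}
process next event → B16; now {A19:30, C10:33, A3:45, B29:59}
process next event → A19; now {C10:33, A3:45, B29:59}
process next event → C10; now {A3:45, B29:59}
process next event → A3; now {B29:59}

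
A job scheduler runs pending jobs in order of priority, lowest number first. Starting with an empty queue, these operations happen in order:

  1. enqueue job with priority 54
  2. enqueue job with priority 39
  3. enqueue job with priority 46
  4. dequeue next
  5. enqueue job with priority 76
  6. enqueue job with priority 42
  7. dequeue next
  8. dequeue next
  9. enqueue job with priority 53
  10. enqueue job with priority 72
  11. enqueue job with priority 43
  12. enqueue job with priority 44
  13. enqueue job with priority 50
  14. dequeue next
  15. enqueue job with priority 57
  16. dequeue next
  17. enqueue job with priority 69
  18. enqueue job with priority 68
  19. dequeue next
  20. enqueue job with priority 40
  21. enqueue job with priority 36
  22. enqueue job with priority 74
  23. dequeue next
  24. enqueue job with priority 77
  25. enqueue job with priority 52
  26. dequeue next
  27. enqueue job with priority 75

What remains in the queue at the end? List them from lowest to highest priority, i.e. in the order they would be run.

insert 54 → {54}
insert 39 → {39, 54}
insert 46 → {39, 46, 54}
dequeue next → 39; now {46, 54}
insert 76 → {46, 54, 76}
insert 42 → {42, 46, 54, 76}
dequeue next → 42; now {46, 54, 76}
dequeue next → 46; now {54, 76}
insert 53 → {53, 54, 76}
insert 72 → {53, 54, 72, 76}
insert 43 → {43, 53, 54, 72, 76}
insert 44 → {43, 44, 53, 54, 72, 76}
insert 50 → {43, 44, 50, 53, 54, 72, 76}
dequeue next → 43; now {44, 50, 53, 54, 72, 76}
insert 57 → {44, 50, 53, 54, 57, 72, 76}
dequeue next → 44; now {50, 53, 54, 57, 72, 76}
insert 69 → {50, 53, 54, 57, 69, 72, 76}
insert 68 → {50, 53, 54, 57, 68, 69, 72, 76}
dequeue next → 50; now {53, 54, 57, 68, 69, 72, 76}
insert 40 → {40, 53, 54, 57, 68, 69, 72, 76}
insert 36 → {36, 40, 53, 54, 57, 68, 69, 72, 76}
insert 74 → {36, 40, 53, 54, 57, 68, 69, 72, 74, 76}
dequeue next → 36; now {40, 53, 54, 57, 68, 69, 72, 74, 76}
insert 77 → {40, 53, 54, 57, 68, 69, 72, 74, 76, 77}
insert 52 → {40, 52, 53, 54, 57, 68, 69, 72, 74, 76, 77}
dequeue next → 40; now {52, 53, 54, 57, 68, 69, 72, 74, 76, 77}
insert 75 → {52, 53, 54, 57, 68, 69, 72, 74, 75, 76, 77}

52, 53, 54, 57, 68, 69, 72, 74, 75, 76, 77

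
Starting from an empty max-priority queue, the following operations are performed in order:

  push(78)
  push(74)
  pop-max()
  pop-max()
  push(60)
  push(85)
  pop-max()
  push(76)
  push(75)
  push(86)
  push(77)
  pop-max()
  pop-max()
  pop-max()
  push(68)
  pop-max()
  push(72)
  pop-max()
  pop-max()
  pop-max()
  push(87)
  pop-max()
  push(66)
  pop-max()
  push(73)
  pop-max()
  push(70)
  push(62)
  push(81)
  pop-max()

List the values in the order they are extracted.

78 → 74 → 85 → 86 → 77 → 76 → 75 → 72 → 68 → 60 → 87 → 66 → 73 → 81

insert 78 → {78}
insert 74 → {78, 74}
pop-max → 78; now {74}
pop-max → 74; now {}
insert 60 → {60}
insert 85 → {85, 60}
pop-max → 85; now {60}
insert 76 → {76, 60}
insert 75 → {76, 75, 60}
insert 86 → {86, 76, 75, 60}
insert 77 → {86, 77, 76, 75, 60}
pop-max → 86; now {77, 76, 75, 60}
pop-max → 77; now {76, 75, 60}
pop-max → 76; now {75, 60}
insert 68 → {75, 68, 60}
pop-max → 75; now {68, 60}
insert 72 → {72, 68, 60}
pop-max → 72; now {68, 60}
pop-max → 68; now {60}
pop-max → 60; now {}
insert 87 → {87}
pop-max → 87; now {}
insert 66 → {66}
pop-max → 66; now {}
insert 73 → {73}
pop-max → 73; now {}
insert 70 → {70}
insert 62 → {70, 62}
insert 81 → {81, 70, 62}
pop-max → 81; now {70, 62}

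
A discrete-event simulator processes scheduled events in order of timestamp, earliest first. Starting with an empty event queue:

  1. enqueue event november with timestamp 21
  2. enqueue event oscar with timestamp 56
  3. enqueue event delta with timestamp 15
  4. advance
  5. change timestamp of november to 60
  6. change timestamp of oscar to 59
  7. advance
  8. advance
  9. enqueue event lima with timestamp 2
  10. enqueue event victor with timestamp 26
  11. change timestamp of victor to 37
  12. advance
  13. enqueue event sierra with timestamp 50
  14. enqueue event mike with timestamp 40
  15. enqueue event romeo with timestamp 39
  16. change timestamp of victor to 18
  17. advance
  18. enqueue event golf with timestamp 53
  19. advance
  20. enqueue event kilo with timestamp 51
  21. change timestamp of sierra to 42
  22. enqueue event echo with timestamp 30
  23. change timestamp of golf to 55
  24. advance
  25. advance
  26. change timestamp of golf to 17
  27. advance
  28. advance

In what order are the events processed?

add november (timestamp 21) → {november:21}
add oscar (timestamp 56) → {november:21, oscar:56}
add delta (timestamp 15) → {delta:15, november:21, oscar:56}
advance → delta; now {november:21, oscar:56}
update november to timestamp 60 → {oscar:56, november:60}
update oscar to timestamp 59 → {oscar:59, november:60}
advance → oscar; now {november:60}
advance → november; now {}
add lima (timestamp 2) → {lima:2}
add victor (timestamp 26) → {lima:2, victor:26}
update victor to timestamp 37 → {lima:2, victor:37}
advance → lima; now {victor:37}
add sierra (timestamp 50) → {victor:37, sierra:50}
add mike (timestamp 40) → {victor:37, mike:40, sierra:50}
add romeo (timestamp 39) → {victor:37, romeo:39, mike:40, sierra:50}
update victor to timestamp 18 → {victor:18, romeo:39, mike:40, sierra:50}
advance → victor; now {romeo:39, mike:40, sierra:50}
add golf (timestamp 53) → {romeo:39, mike:40, sierra:50, golf:53}
advance → romeo; now {mike:40, sierra:50, golf:53}
add kilo (timestamp 51) → {mike:40, sierra:50, kilo:51, golf:53}
update sierra to timestamp 42 → {mike:40, sierra:42, kilo:51, golf:53}
add echo (timestamp 30) → {echo:30, mike:40, sierra:42, kilo:51, golf:53}
update golf to timestamp 55 → {echo:30, mike:40, sierra:42, kilo:51, golf:55}
advance → echo; now {mike:40, sierra:42, kilo:51, golf:55}
advance → mike; now {sierra:42, kilo:51, golf:55}
update golf to timestamp 17 → {golf:17, sierra:42, kilo:51}
advance → golf; now {sierra:42, kilo:51}
advance → sierra; now {kilo:51}

[delta, oscar, november, lima, victor, romeo, echo, mike, golf, sierra]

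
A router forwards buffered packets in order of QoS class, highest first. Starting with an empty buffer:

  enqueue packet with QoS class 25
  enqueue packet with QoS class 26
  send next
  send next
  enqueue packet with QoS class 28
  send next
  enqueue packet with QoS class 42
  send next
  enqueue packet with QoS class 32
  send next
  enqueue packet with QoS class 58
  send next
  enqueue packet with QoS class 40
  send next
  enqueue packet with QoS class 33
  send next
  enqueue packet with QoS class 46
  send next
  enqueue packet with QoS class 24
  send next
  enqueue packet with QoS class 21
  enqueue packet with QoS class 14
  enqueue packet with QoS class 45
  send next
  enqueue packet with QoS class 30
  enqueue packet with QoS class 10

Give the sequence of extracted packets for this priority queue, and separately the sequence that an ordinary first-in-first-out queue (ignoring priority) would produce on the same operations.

insert 25 → {25}
insert 26 → {26, 25}
send next → 26; now {25}
send next → 25; now {}
insert 28 → {28}
send next → 28; now {}
insert 42 → {42}
send next → 42; now {}
insert 32 → {32}
send next → 32; now {}
insert 58 → {58}
send next → 58; now {}
insert 40 → {40}
send next → 40; now {}
insert 33 → {33}
send next → 33; now {}
insert 46 → {46}
send next → 46; now {}
insert 24 → {24}
send next → 24; now {}
insert 21 → {21}
insert 14 → {21, 14}
insert 45 → {45, 21, 14}
send next → 45; now {21, 14}
insert 30 → {30, 21, 14}
insert 10 → {30, 21, 14, 10}

priority queue: [26, 25, 28, 42, 32, 58, 40, 33, 46, 24, 45]; FIFO queue: 25 → 26 → 28 → 42 → 32 → 58 → 40 → 33 → 46 → 24 → 21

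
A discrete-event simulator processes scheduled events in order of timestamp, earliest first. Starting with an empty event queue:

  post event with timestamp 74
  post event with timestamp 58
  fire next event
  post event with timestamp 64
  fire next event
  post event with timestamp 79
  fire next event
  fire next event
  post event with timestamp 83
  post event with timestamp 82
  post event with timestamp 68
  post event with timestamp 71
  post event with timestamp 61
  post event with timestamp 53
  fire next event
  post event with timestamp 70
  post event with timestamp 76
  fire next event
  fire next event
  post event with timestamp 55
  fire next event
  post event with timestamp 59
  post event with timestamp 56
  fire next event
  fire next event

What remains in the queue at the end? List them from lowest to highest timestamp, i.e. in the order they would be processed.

insert 74 → {74}
insert 58 → {58, 74}
fire next event → 58; now {74}
insert 64 → {64, 74}
fire next event → 64; now {74}
insert 79 → {74, 79}
fire next event → 74; now {79}
fire next event → 79; now {}
insert 83 → {83}
insert 82 → {82, 83}
insert 68 → {68, 82, 83}
insert 71 → {68, 71, 82, 83}
insert 61 → {61, 68, 71, 82, 83}
insert 53 → {53, 61, 68, 71, 82, 83}
fire next event → 53; now {61, 68, 71, 82, 83}
insert 70 → {61, 68, 70, 71, 82, 83}
insert 76 → {61, 68, 70, 71, 76, 82, 83}
fire next event → 61; now {68, 70, 71, 76, 82, 83}
fire next event → 68; now {70, 71, 76, 82, 83}
insert 55 → {55, 70, 71, 76, 82, 83}
fire next event → 55; now {70, 71, 76, 82, 83}
insert 59 → {59, 70, 71, 76, 82, 83}
insert 56 → {56, 59, 70, 71, 76, 82, 83}
fire next event → 56; now {59, 70, 71, 76, 82, 83}
fire next event → 59; now {70, 71, 76, 82, 83}

70, 71, 76, 82, 83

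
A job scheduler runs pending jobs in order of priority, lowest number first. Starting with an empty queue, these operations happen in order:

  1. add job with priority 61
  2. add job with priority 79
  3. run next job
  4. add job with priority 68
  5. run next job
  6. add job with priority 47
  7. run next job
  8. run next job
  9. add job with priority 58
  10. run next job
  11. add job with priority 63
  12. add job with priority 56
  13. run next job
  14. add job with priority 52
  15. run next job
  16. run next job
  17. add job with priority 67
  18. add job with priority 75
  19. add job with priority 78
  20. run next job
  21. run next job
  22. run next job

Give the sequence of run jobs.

insert 61 → {61}
insert 79 → {61, 79}
run next job → 61; now {79}
insert 68 → {68, 79}
run next job → 68; now {79}
insert 47 → {47, 79}
run next job → 47; now {79}
run next job → 79; now {}
insert 58 → {58}
run next job → 58; now {}
insert 63 → {63}
insert 56 → {56, 63}
run next job → 56; now {63}
insert 52 → {52, 63}
run next job → 52; now {63}
run next job → 63; now {}
insert 67 → {67}
insert 75 → {67, 75}
insert 78 → {67, 75, 78}
run next job → 67; now {75, 78}
run next job → 75; now {78}
run next job → 78; now {}

61 → 68 → 47 → 79 → 58 → 56 → 52 → 63 → 67 → 75 → 78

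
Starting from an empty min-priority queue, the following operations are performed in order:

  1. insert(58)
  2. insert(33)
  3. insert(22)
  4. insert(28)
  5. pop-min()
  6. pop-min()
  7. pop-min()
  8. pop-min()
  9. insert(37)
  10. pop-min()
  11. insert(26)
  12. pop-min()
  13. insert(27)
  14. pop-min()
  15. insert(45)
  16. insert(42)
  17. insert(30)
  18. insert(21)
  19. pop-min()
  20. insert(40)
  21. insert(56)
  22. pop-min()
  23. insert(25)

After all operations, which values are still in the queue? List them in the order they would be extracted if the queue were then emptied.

insert 58 → {58}
insert 33 → {33, 58}
insert 22 → {22, 33, 58}
insert 28 → {22, 28, 33, 58}
pop-min → 22; now {28, 33, 58}
pop-min → 28; now {33, 58}
pop-min → 33; now {58}
pop-min → 58; now {}
insert 37 → {37}
pop-min → 37; now {}
insert 26 → {26}
pop-min → 26; now {}
insert 27 → {27}
pop-min → 27; now {}
insert 45 → {45}
insert 42 → {42, 45}
insert 30 → {30, 42, 45}
insert 21 → {21, 30, 42, 45}
pop-min → 21; now {30, 42, 45}
insert 40 → {30, 40, 42, 45}
insert 56 → {30, 40, 42, 45, 56}
pop-min → 30; now {40, 42, 45, 56}
insert 25 → {25, 40, 42, 45, 56}

[25, 40, 42, 45, 56]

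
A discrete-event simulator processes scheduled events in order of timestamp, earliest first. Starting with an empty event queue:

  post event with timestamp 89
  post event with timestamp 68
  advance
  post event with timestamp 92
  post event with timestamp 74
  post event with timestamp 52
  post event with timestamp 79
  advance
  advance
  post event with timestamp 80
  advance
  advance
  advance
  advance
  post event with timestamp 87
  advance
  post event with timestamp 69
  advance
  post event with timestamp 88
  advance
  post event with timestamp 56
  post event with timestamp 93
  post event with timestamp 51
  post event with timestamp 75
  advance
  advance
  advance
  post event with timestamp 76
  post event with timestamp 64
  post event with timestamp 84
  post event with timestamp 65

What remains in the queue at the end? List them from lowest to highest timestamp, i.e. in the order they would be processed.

insert 89 → {89}
insert 68 → {68, 89}
advance → 68; now {89}
insert 92 → {89, 92}
insert 74 → {74, 89, 92}
insert 52 → {52, 74, 89, 92}
insert 79 → {52, 74, 79, 89, 92}
advance → 52; now {74, 79, 89, 92}
advance → 74; now {79, 89, 92}
insert 80 → {79, 80, 89, 92}
advance → 79; now {80, 89, 92}
advance → 80; now {89, 92}
advance → 89; now {92}
advance → 92; now {}
insert 87 → {87}
advance → 87; now {}
insert 69 → {69}
advance → 69; now {}
insert 88 → {88}
advance → 88; now {}
insert 56 → {56}
insert 93 → {56, 93}
insert 51 → {51, 56, 93}
insert 75 → {51, 56, 75, 93}
advance → 51; now {56, 75, 93}
advance → 56; now {75, 93}
advance → 75; now {93}
insert 76 → {76, 93}
insert 64 → {64, 76, 93}
insert 84 → {64, 76, 84, 93}
insert 65 → {64, 65, 76, 84, 93}

[64, 65, 76, 84, 93]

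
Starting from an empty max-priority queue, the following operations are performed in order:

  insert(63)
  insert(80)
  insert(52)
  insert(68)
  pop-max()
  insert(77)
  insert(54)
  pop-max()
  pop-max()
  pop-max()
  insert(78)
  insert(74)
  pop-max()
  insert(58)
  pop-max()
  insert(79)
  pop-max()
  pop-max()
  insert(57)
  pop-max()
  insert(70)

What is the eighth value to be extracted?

58

insert 63 → {63}
insert 80 → {80, 63}
insert 52 → {80, 63, 52}
insert 68 → {80, 68, 63, 52}
pop-max → 80; now {68, 63, 52}
insert 77 → {77, 68, 63, 52}
insert 54 → {77, 68, 63, 54, 52}
pop-max → 77; now {68, 63, 54, 52}
pop-max → 68; now {63, 54, 52}
pop-max → 63; now {54, 52}
insert 78 → {78, 54, 52}
insert 74 → {78, 74, 54, 52}
pop-max → 78; now {74, 54, 52}
insert 58 → {74, 58, 54, 52}
pop-max → 74; now {58, 54, 52}
insert 79 → {79, 58, 54, 52}
pop-max → 79; now {58, 54, 52}
pop-max → 58; now {54, 52}
insert 57 → {57, 54, 52}
pop-max → 57; now {54, 52}
insert 70 → {70, 54, 52}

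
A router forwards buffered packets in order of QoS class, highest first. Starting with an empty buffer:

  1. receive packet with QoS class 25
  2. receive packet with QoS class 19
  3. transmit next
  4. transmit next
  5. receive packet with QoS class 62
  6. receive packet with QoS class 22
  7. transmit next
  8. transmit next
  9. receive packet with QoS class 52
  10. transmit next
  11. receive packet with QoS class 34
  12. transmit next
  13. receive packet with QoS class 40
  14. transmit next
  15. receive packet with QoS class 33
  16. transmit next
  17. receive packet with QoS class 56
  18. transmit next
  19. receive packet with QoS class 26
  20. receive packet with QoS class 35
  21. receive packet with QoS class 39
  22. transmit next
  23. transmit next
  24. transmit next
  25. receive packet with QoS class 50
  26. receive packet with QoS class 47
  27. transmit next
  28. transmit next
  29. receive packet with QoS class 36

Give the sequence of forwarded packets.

25, 19, 62, 22, 52, 34, 40, 33, 56, 39, 35, 26, 50, 47

insert 25 → {25}
insert 19 → {25, 19}
transmit next → 25; now {19}
transmit next → 19; now {}
insert 62 → {62}
insert 22 → {62, 22}
transmit next → 62; now {22}
transmit next → 22; now {}
insert 52 → {52}
transmit next → 52; now {}
insert 34 → {34}
transmit next → 34; now {}
insert 40 → {40}
transmit next → 40; now {}
insert 33 → {33}
transmit next → 33; now {}
insert 56 → {56}
transmit next → 56; now {}
insert 26 → {26}
insert 35 → {35, 26}
insert 39 → {39, 35, 26}
transmit next → 39; now {35, 26}
transmit next → 35; now {26}
transmit next → 26; now {}
insert 50 → {50}
insert 47 → {50, 47}
transmit next → 50; now {47}
transmit next → 47; now {}
insert 36 → {36}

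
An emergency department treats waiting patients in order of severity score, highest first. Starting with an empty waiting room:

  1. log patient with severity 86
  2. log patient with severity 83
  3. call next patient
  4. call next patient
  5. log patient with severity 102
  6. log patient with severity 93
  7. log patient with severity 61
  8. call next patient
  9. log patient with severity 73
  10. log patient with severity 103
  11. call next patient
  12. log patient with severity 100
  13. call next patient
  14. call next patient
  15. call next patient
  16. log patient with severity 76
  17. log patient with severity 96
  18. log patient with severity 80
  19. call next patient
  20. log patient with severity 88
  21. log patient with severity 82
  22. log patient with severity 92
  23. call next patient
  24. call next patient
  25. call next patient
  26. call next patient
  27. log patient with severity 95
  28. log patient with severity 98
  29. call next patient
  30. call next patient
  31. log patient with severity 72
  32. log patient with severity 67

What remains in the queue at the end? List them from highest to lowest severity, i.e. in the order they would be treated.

insert 86 → {86}
insert 83 → {86, 83}
call next patient → 86; now {83}
call next patient → 83; now {}
insert 102 → {102}
insert 93 → {102, 93}
insert 61 → {102, 93, 61}
call next patient → 102; now {93, 61}
insert 73 → {93, 73, 61}
insert 103 → {103, 93, 73, 61}
call next patient → 103; now {93, 73, 61}
insert 100 → {100, 93, 73, 61}
call next patient → 100; now {93, 73, 61}
call next patient → 93; now {73, 61}
call next patient → 73; now {61}
insert 76 → {76, 61}
insert 96 → {96, 76, 61}
insert 80 → {96, 80, 76, 61}
call next patient → 96; now {80, 76, 61}
insert 88 → {88, 80, 76, 61}
insert 82 → {88, 82, 80, 76, 61}
insert 92 → {92, 88, 82, 80, 76, 61}
call next patient → 92; now {88, 82, 80, 76, 61}
call next patient → 88; now {82, 80, 76, 61}
call next patient → 82; now {80, 76, 61}
call next patient → 80; now {76, 61}
insert 95 → {95, 76, 61}
insert 98 → {98, 95, 76, 61}
call next patient → 98; now {95, 76, 61}
call next patient → 95; now {76, 61}
insert 72 → {76, 72, 61}
insert 67 → {76, 72, 67, 61}

76, 72, 67, 61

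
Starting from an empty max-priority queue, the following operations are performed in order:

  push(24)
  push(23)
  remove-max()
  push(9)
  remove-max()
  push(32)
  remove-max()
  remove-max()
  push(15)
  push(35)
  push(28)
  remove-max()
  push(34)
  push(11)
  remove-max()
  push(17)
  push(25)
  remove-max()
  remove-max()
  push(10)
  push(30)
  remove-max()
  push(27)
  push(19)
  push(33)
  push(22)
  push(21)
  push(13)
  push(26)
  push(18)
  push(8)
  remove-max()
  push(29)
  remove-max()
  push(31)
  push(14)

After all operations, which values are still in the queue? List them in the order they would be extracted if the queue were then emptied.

insert 24 → {24}
insert 23 → {24, 23}
remove-max → 24; now {23}
insert 9 → {23, 9}
remove-max → 23; now {9}
insert 32 → {32, 9}
remove-max → 32; now {9}
remove-max → 9; now {}
insert 15 → {15}
insert 35 → {35, 15}
insert 28 → {35, 28, 15}
remove-max → 35; now {28, 15}
insert 34 → {34, 28, 15}
insert 11 → {34, 28, 15, 11}
remove-max → 34; now {28, 15, 11}
insert 17 → {28, 17, 15, 11}
insert 25 → {28, 25, 17, 15, 11}
remove-max → 28; now {25, 17, 15, 11}
remove-max → 25; now {17, 15, 11}
insert 10 → {17, 15, 11, 10}
insert 30 → {30, 17, 15, 11, 10}
remove-max → 30; now {17, 15, 11, 10}
insert 27 → {27, 17, 15, 11, 10}
insert 19 → {27, 19, 17, 15, 11, 10}
insert 33 → {33, 27, 19, 17, 15, 11, 10}
insert 22 → {33, 27, 22, 19, 17, 15, 11, 10}
insert 21 → {33, 27, 22, 21, 19, 17, 15, 11, 10}
insert 13 → {33, 27, 22, 21, 19, 17, 15, 13, 11, 10}
insert 26 → {33, 27, 26, 22, 21, 19, 17, 15, 13, 11, 10}
insert 18 → {33, 27, 26, 22, 21, 19, 18, 17, 15, 13, 11, 10}
insert 8 → {33, 27, 26, 22, 21, 19, 18, 17, 15, 13, 11, 10, 8}
remove-max → 33; now {27, 26, 22, 21, 19, 18, 17, 15, 13, 11, 10, 8}
insert 29 → {29, 27, 26, 22, 21, 19, 18, 17, 15, 13, 11, 10, 8}
remove-max → 29; now {27, 26, 22, 21, 19, 18, 17, 15, 13, 11, 10, 8}
insert 31 → {31, 27, 26, 22, 21, 19, 18, 17, 15, 13, 11, 10, 8}
insert 14 → {31, 27, 26, 22, 21, 19, 18, 17, 15, 14, 13, 11, 10, 8}

[31, 27, 26, 22, 21, 19, 18, 17, 15, 14, 13, 11, 10, 8]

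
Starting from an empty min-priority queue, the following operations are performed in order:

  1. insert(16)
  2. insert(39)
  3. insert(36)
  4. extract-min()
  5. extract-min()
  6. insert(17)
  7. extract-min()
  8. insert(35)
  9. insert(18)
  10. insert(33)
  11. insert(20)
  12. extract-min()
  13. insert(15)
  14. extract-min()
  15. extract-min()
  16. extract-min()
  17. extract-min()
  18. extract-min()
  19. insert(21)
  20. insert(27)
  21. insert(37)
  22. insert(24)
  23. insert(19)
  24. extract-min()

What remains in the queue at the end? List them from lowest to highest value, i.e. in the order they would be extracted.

21 → 24 → 27 → 37

insert 16 → {16}
insert 39 → {16, 39}
insert 36 → {16, 36, 39}
extract-min → 16; now {36, 39}
extract-min → 36; now {39}
insert 17 → {17, 39}
extract-min → 17; now {39}
insert 35 → {35, 39}
insert 18 → {18, 35, 39}
insert 33 → {18, 33, 35, 39}
insert 20 → {18, 20, 33, 35, 39}
extract-min → 18; now {20, 33, 35, 39}
insert 15 → {15, 20, 33, 35, 39}
extract-min → 15; now {20, 33, 35, 39}
extract-min → 20; now {33, 35, 39}
extract-min → 33; now {35, 39}
extract-min → 35; now {39}
extract-min → 39; now {}
insert 21 → {21}
insert 27 → {21, 27}
insert 37 → {21, 27, 37}
insert 24 → {21, 24, 27, 37}
insert 19 → {19, 21, 24, 27, 37}
extract-min → 19; now {21, 24, 27, 37}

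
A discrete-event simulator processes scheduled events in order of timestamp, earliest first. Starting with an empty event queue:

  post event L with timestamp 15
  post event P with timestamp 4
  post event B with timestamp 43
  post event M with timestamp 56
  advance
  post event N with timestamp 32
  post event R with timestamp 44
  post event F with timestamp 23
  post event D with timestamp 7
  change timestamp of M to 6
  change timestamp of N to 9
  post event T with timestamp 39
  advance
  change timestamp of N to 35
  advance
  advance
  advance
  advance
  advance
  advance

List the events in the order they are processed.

add L (timestamp 15) → {L:15}
add P (timestamp 4) → {P:4, L:15}
add B (timestamp 43) → {P:4, L:15, B:43}
add M (timestamp 56) → {P:4, L:15, B:43, M:56}
advance → P; now {L:15, B:43, M:56}
add N (timestamp 32) → {L:15, N:32, B:43, M:56}
add R (timestamp 44) → {L:15, N:32, B:43, R:44, M:56}
add F (timestamp 23) → {L:15, F:23, N:32, B:43, R:44, M:56}
add D (timestamp 7) → {D:7, L:15, F:23, N:32, B:43, R:44, M:56}
update M to timestamp 6 → {M:6, D:7, L:15, F:23, N:32, B:43, R:44}
update N to timestamp 9 → {M:6, D:7, N:9, L:15, F:23, B:43, R:44}
add T (timestamp 39) → {M:6, D:7, N:9, L:15, F:23, T:39, B:43, R:44}
advance → M; now {D:7, N:9, L:15, F:23, T:39, B:43, R:44}
update N to timestamp 35 → {D:7, L:15, F:23, N:35, T:39, B:43, R:44}
advance → D; now {L:15, F:23, N:35, T:39, B:43, R:44}
advance → L; now {F:23, N:35, T:39, B:43, R:44}
advance → F; now {N:35, T:39, B:43, R:44}
advance → N; now {T:39, B:43, R:44}
advance → T; now {B:43, R:44}
advance → B; now {R:44}

P → M → D → L → F → N → T → B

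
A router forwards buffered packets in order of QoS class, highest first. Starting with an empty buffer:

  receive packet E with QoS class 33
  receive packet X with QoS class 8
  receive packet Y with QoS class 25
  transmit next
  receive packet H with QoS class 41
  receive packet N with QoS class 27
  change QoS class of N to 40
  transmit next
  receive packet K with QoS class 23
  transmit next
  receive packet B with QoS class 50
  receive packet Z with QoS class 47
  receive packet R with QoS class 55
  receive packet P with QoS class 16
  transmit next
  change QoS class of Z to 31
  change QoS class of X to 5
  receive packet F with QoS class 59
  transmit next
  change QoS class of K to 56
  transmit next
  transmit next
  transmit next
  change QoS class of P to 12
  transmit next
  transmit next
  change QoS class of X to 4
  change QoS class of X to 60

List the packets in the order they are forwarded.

add E (QoS class 33) → {E:33}
add X (QoS class 8) → {E:33, X:8}
add Y (QoS class 25) → {E:33, Y:25, X:8}
transmit next → E; now {Y:25, X:8}
add H (QoS class 41) → {H:41, Y:25, X:8}
add N (QoS class 27) → {H:41, N:27, Y:25, X:8}
update N to QoS class 40 → {H:41, N:40, Y:25, X:8}
transmit next → H; now {N:40, Y:25, X:8}
add K (QoS class 23) → {N:40, Y:25, K:23, X:8}
transmit next → N; now {Y:25, K:23, X:8}
add B (QoS class 50) → {B:50, Y:25, K:23, X:8}
add Z (QoS class 47) → {B:50, Z:47, Y:25, K:23, X:8}
add R (QoS class 55) → {R:55, B:50, Z:47, Y:25, K:23, X:8}
add P (QoS class 16) → {R:55, B:50, Z:47, Y:25, K:23, P:16, X:8}
transmit next → R; now {B:50, Z:47, Y:25, K:23, P:16, X:8}
update Z to QoS class 31 → {B:50, Z:31, Y:25, K:23, P:16, X:8}
update X to QoS class 5 → {B:50, Z:31, Y:25, K:23, P:16, X:5}
add F (QoS class 59) → {F:59, B:50, Z:31, Y:25, K:23, P:16, X:5}
transmit next → F; now {B:50, Z:31, Y:25, K:23, P:16, X:5}
update K to QoS class 56 → {K:56, B:50, Z:31, Y:25, P:16, X:5}
transmit next → K; now {B:50, Z:31, Y:25, P:16, X:5}
transmit next → B; now {Z:31, Y:25, P:16, X:5}
transmit next → Z; now {Y:25, P:16, X:5}
update P to QoS class 12 → {Y:25, P:12, X:5}
transmit next → Y; now {P:12, X:5}
transmit next → P; now {X:5}
update X to QoS class 4 → {X:4}
update X to QoS class 60 → {X:60}

E, H, N, R, F, K, B, Z, Y, P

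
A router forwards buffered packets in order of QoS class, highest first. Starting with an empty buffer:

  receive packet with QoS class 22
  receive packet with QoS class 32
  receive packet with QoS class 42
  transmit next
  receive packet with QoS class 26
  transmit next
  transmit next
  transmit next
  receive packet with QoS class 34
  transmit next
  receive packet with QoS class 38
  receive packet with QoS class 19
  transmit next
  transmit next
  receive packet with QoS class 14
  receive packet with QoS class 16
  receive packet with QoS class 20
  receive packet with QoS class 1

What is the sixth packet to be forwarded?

38

insert 22 → {22}
insert 32 → {32, 22}
insert 42 → {42, 32, 22}
transmit next → 42; now {32, 22}
insert 26 → {32, 26, 22}
transmit next → 32; now {26, 22}
transmit next → 26; now {22}
transmit next → 22; now {}
insert 34 → {34}
transmit next → 34; now {}
insert 38 → {38}
insert 19 → {38, 19}
transmit next → 38; now {19}
transmit next → 19; now {}
insert 14 → {14}
insert 16 → {16, 14}
insert 20 → {20, 16, 14}
insert 1 → {20, 16, 14, 1}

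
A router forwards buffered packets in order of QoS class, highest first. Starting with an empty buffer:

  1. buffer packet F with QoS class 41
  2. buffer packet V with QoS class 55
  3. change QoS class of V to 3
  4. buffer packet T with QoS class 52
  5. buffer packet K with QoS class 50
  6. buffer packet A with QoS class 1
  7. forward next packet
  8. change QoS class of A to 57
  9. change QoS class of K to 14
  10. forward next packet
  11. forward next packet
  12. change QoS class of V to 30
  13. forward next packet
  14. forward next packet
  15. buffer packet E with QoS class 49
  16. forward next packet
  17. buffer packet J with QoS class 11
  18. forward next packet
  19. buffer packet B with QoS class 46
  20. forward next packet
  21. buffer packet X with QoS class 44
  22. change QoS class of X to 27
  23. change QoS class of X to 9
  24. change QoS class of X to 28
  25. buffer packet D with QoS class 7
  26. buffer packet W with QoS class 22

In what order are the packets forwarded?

T, A, F, V, K, E, J, B

add F (QoS class 41) → {F:41}
add V (QoS class 55) → {V:55, F:41}
update V to QoS class 3 → {F:41, V:3}
add T (QoS class 52) → {T:52, F:41, V:3}
add K (QoS class 50) → {T:52, K:50, F:41, V:3}
add A (QoS class 1) → {T:52, K:50, F:41, V:3, A:1}
forward next packet → T; now {K:50, F:41, V:3, A:1}
update A to QoS class 57 → {A:57, K:50, F:41, V:3}
update K to QoS class 14 → {A:57, F:41, K:14, V:3}
forward next packet → A; now {F:41, K:14, V:3}
forward next packet → F; now {K:14, V:3}
update V to QoS class 30 → {V:30, K:14}
forward next packet → V; now {K:14}
forward next packet → K; now {}
add E (QoS class 49) → {E:49}
forward next packet → E; now {}
add J (QoS class 11) → {J:11}
forward next packet → J; now {}
add B (QoS class 46) → {B:46}
forward next packet → B; now {}
add X (QoS class 44) → {X:44}
update X to QoS class 27 → {X:27}
update X to QoS class 9 → {X:9}
update X to QoS class 28 → {X:28}
add D (QoS class 7) → {X:28, D:7}
add W (QoS class 22) → {X:28, W:22, D:7}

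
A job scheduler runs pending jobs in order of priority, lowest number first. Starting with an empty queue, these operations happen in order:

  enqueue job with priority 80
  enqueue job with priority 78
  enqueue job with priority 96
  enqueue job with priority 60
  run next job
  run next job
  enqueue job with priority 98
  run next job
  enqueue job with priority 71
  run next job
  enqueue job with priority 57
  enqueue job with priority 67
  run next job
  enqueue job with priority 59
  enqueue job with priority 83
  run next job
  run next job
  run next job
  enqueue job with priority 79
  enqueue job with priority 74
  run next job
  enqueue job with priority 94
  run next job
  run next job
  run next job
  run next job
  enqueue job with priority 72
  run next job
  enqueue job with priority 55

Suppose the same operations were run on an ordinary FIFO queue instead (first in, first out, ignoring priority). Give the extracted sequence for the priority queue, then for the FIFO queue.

insert 80 → {80}
insert 78 → {78, 80}
insert 96 → {78, 80, 96}
insert 60 → {60, 78, 80, 96}
run next job → 60; now {78, 80, 96}
run next job → 78; now {80, 96}
insert 98 → {80, 96, 98}
run next job → 80; now {96, 98}
insert 71 → {71, 96, 98}
run next job → 71; now {96, 98}
insert 57 → {57, 96, 98}
insert 67 → {57, 67, 96, 98}
run next job → 57; now {67, 96, 98}
insert 59 → {59, 67, 96, 98}
insert 83 → {59, 67, 83, 96, 98}
run next job → 59; now {67, 83, 96, 98}
run next job → 67; now {83, 96, 98}
run next job → 83; now {96, 98}
insert 79 → {79, 96, 98}
insert 74 → {74, 79, 96, 98}
run next job → 74; now {79, 96, 98}
insert 94 → {79, 94, 96, 98}
run next job → 79; now {94, 96, 98}
run next job → 94; now {96, 98}
run next job → 96; now {98}
run next job → 98; now {}
insert 72 → {72}
run next job → 72; now {}
insert 55 → {55}

priority queue: [60, 78, 80, 71, 57, 59, 67, 83, 74, 79, 94, 96, 98, 72]; FIFO queue: [80, 78, 96, 60, 98, 71, 57, 67, 59, 83, 79, 74, 94, 72]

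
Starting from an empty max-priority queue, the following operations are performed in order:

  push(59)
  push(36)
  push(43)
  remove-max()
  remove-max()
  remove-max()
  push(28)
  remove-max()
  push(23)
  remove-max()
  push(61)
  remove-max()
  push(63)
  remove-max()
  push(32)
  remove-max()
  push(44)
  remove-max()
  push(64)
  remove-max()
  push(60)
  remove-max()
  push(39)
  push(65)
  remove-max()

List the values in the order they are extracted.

insert 59 → {59}
insert 36 → {59, 36}
insert 43 → {59, 43, 36}
remove-max → 59; now {43, 36}
remove-max → 43; now {36}
remove-max → 36; now {}
insert 28 → {28}
remove-max → 28; now {}
insert 23 → {23}
remove-max → 23; now {}
insert 61 → {61}
remove-max → 61; now {}
insert 63 → {63}
remove-max → 63; now {}
insert 32 → {32}
remove-max → 32; now {}
insert 44 → {44}
remove-max → 44; now {}
insert 64 → {64}
remove-max → 64; now {}
insert 60 → {60}
remove-max → 60; now {}
insert 39 → {39}
insert 65 → {65, 39}
remove-max → 65; now {39}

59, 43, 36, 28, 23, 61, 63, 32, 44, 64, 60, 65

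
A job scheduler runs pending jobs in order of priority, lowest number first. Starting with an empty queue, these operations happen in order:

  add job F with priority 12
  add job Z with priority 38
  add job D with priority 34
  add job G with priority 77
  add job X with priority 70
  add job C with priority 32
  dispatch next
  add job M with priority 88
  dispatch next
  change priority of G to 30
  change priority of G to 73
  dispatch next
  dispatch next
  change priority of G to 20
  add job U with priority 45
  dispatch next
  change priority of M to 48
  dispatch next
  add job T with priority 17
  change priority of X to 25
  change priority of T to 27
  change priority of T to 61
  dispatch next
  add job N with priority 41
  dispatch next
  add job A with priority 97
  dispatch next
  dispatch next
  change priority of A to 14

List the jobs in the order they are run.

add F (priority 12) → {F:12}
add Z (priority 38) → {F:12, Z:38}
add D (priority 34) → {F:12, D:34, Z:38}
add G (priority 77) → {F:12, D:34, Z:38, G:77}
add X (priority 70) → {F:12, D:34, Z:38, X:70, G:77}
add C (priority 32) → {F:12, C:32, D:34, Z:38, X:70, G:77}
dispatch next → F; now {C:32, D:34, Z:38, X:70, G:77}
add M (priority 88) → {C:32, D:34, Z:38, X:70, G:77, M:88}
dispatch next → C; now {D:34, Z:38, X:70, G:77, M:88}
update G to priority 30 → {G:30, D:34, Z:38, X:70, M:88}
update G to priority 73 → {D:34, Z:38, X:70, G:73, M:88}
dispatch next → D; now {Z:38, X:70, G:73, M:88}
dispatch next → Z; now {X:70, G:73, M:88}
update G to priority 20 → {G:20, X:70, M:88}
add U (priority 45) → {G:20, U:45, X:70, M:88}
dispatch next → G; now {U:45, X:70, M:88}
update M to priority 48 → {U:45, M:48, X:70}
dispatch next → U; now {M:48, X:70}
add T (priority 17) → {T:17, M:48, X:70}
update X to priority 25 → {T:17, X:25, M:48}
update T to priority 27 → {X:25, T:27, M:48}
update T to priority 61 → {X:25, M:48, T:61}
dispatch next → X; now {M:48, T:61}
add N (priority 41) → {N:41, M:48, T:61}
dispatch next → N; now {M:48, T:61}
add A (priority 97) → {M:48, T:61, A:97}
dispatch next → M; now {T:61, A:97}
dispatch next → T; now {A:97}
update A to priority 14 → {A:14}

[F, C, D, Z, G, U, X, N, M, T]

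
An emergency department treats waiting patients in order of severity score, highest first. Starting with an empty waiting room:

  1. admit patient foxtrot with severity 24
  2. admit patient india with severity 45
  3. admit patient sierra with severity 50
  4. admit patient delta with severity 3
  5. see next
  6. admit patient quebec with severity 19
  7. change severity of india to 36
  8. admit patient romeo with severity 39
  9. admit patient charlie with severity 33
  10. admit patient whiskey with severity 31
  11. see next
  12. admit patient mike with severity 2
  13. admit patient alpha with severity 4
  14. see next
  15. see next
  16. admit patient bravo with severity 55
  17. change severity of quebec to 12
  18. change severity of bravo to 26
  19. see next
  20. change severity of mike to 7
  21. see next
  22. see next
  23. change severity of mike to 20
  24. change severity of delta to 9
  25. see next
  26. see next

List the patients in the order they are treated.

add foxtrot (severity 24) → {foxtrot:24}
add india (severity 45) → {india:45, foxtrot:24}
add sierra (severity 50) → {sierra:50, india:45, foxtrot:24}
add delta (severity 3) → {sierra:50, india:45, foxtrot:24, delta:3}
see next → sierra; now {india:45, foxtrot:24, delta:3}
add quebec (severity 19) → {india:45, foxtrot:24, quebec:19, delta:3}
update india to severity 36 → {india:36, foxtrot:24, quebec:19, delta:3}
add romeo (severity 39) → {romeo:39, india:36, foxtrot:24, quebec:19, delta:3}
add charlie (severity 33) → {romeo:39, india:36, charlie:33, foxtrot:24, quebec:19, delta:3}
add whiskey (severity 31) → {romeo:39, india:36, charlie:33, whiskey:31, foxtrot:24, quebec:19, delta:3}
see next → romeo; now {india:36, charlie:33, whiskey:31, foxtrot:24, quebec:19, delta:3}
add mike (severity 2) → {india:36, charlie:33, whiskey:31, foxtrot:24, quebec:19, delta:3, mike:2}
add alpha (severity 4) → {india:36, charlie:33, whiskey:31, foxtrot:24, quebec:19, alpha:4, delta:3, mike:2}
see next → india; now {charlie:33, whiskey:31, foxtrot:24, quebec:19, alpha:4, delta:3, mike:2}
see next → charlie; now {whiskey:31, foxtrot:24, quebec:19, alpha:4, delta:3, mike:2}
add bravo (severity 55) → {bravo:55, whiskey:31, foxtrot:24, quebec:19, alpha:4, delta:3, mike:2}
update quebec to severity 12 → {bravo:55, whiskey:31, foxtrot:24, quebec:12, alpha:4, delta:3, mike:2}
update bravo to severity 26 → {whiskey:31, bravo:26, foxtrot:24, quebec:12, alpha:4, delta:3, mike:2}
see next → whiskey; now {bravo:26, foxtrot:24, quebec:12, alpha:4, delta:3, mike:2}
update mike to severity 7 → {bravo:26, foxtrot:24, quebec:12, mike:7, alpha:4, delta:3}
see next → bravo; now {foxtrot:24, quebec:12, mike:7, alpha:4, delta:3}
see next → foxtrot; now {quebec:12, mike:7, alpha:4, delta:3}
update mike to severity 20 → {mike:20, quebec:12, alpha:4, delta:3}
update delta to severity 9 → {mike:20, quebec:12, delta:9, alpha:4}
see next → mike; now {quebec:12, delta:9, alpha:4}
see next → quebec; now {delta:9, alpha:4}

sierra → romeo → india → charlie → whiskey → bravo → foxtrot → mike → quebec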